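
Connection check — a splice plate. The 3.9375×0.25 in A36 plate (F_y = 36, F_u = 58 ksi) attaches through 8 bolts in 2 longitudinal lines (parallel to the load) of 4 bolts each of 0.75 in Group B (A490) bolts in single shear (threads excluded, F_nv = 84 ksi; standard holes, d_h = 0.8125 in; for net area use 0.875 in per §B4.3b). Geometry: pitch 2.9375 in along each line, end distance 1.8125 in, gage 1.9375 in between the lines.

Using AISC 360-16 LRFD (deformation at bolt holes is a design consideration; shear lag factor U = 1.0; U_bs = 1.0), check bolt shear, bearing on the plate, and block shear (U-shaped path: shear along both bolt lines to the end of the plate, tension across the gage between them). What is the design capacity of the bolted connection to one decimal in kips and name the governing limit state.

97.6 kips (block shear governs)

Bolt shear: A_b = π(0.75)²/4 = 0.44179 in². φR_n = 0.75 × 84 × 0.44179 × 8 × 1 = 222.7 kips.
Bearing (0.25 in plate, F_u = 58 ksi): end bolts L_c = 1.8125 − 0.8125/2 = 1.40625, R_n = min(1.2×1.40625×0.25×58, 2.4×0.75×0.25×58) = 24.469 kips/bolt; interior L_c = 2.9375 − 0.8125 = 2.125, R_n = 26.1 kips/bolt. φR_n = 0.75 × (2×24.469 + 6×26.1) = 154.2 kips.
Block shear: shear path 2×[1.8125+3×2.9375] = 2×10.625 in, A_gv = 5.3125, A_nv = 2×(10.625 − 3.5×0.875)×0.25 = 3.7813 in²; tension across gage: (1.9375 − 1×0.875)×0.25 = 0.26563 in². R_n = min(0.6×58×3.7813, 0.6×36×5.3125) + 1.0×58×0.26563 = min(131.59, 114.75) + 15.407 = 130.16 kips. φR_n = 0.75 × 130.16 = 97.6 kips.
Governing: min(222.7, 154.2, 97.6) = 97.6 kips → block shear.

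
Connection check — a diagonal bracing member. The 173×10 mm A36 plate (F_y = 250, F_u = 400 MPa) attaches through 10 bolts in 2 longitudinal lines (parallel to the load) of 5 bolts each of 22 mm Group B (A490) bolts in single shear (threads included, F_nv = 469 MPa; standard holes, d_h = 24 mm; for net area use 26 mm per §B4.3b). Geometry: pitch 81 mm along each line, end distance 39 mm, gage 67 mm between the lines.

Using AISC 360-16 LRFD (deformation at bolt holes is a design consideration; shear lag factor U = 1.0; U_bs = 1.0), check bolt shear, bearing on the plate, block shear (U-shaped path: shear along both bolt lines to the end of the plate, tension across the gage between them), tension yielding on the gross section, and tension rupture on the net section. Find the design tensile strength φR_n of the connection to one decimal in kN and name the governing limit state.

Bolt shear: A_b = π(22)²/4 = 380.13 mm². φR_n = 0.75 × 469 × 380.13 × 10 × 1 = 1337.1 kN.
Bearing (10 mm plate, F_u = 400 MPa): end bolts L_c = 39 − 24/2 = 27, R_n = min(1.2×27×10×400, 2.4×22×10×400) = 129.6 kN/bolt; interior L_c = 81 − 24 = 57, R_n = 211.2 kN/bolt. φR_n = 0.75 × (2×129.6 + 8×211.2) = 1461.6 kN.
Block shear: shear path 2×[39+4×81] = 2×363 mm, A_gv = 7260, A_nv = 2×(363 − 4.5×26)×10 = 4920 mm²; tension across gage: (67 − 1×26)×10 = 410 mm². R_n = min(0.6×400×4920, 0.6×250×7260) + 1.0×400×410 = min(1180.8, 1089) + 164 = 1253 kN. φR_n = 0.75 × 1253 = 939.8 kN.
Tension yield (gross): A_g = 173×10 = 1730 mm². φR_n = 0.90 × 250 × 1730 = 389.3 kN.
Tension rupture (net): A_n = (173 − 2×26)×10 = 1210 mm² (U = 1.0, A_e = A_n). φR_n = 0.75 × 400 × 1210 = 363.0 kN.
Governing: min(1337.1, 1461.6, 939.8, 389.3, 363.0) = 363.0 kN → net-section rupture.

363.0 kN (net-section rupture governs)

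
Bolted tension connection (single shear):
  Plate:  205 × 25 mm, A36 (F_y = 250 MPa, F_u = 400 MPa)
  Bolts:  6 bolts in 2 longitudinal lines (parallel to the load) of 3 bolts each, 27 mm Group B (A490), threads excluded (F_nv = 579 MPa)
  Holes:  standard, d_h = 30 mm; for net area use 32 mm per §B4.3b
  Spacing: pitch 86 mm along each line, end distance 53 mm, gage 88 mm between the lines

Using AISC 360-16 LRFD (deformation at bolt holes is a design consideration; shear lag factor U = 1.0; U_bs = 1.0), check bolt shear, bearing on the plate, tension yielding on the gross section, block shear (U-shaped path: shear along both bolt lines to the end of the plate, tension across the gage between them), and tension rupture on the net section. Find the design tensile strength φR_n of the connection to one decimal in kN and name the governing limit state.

Bolt shear: A_b = π(27)²/4 = 572.56 mm². φR_n = 0.75 × 579 × 572.56 × 6 × 1 = 1491.8 kN.
Bearing (25 mm plate, F_u = 400 MPa): end bolts L_c = 53 − 30/2 = 38, R_n = min(1.2×38×25×400, 2.4×27×25×400) = 456 kN/bolt; interior L_c = 86 − 30 = 56, R_n = 648 kN/bolt. φR_n = 0.75 × (2×456 + 4×648) = 2628.0 kN.
Tension yield (gross): A_g = 205×25 = 5125 mm². φR_n = 0.90 × 250 × 5125 = 1153.1 kN.
Block shear: shear path 2×[53+2×86] = 2×225 mm, A_gv = 11250, A_nv = 2×(225 − 2.5×32)×25 = 7250 mm²; tension across gage: (88 − 1×32)×25 = 1400 mm². R_n = min(0.6×400×7250, 0.6×250×11250) + 1.0×400×1400 = min(1740, 1687.5) + 560 = 2247.5 kN. φR_n = 0.75 × 2247.5 = 1685.6 kN.
Tension rupture (net): A_n = (205 − 2×32)×25 = 3525 mm² (U = 1.0, A_e = A_n). φR_n = 0.75 × 400 × 3525 = 1057.5 kN.
Governing: min(1491.8, 2628.0, 1153.1, 1685.6, 1057.5) = 1057.5 kN → net-section rupture.

1057.5 kN (net-section rupture governs)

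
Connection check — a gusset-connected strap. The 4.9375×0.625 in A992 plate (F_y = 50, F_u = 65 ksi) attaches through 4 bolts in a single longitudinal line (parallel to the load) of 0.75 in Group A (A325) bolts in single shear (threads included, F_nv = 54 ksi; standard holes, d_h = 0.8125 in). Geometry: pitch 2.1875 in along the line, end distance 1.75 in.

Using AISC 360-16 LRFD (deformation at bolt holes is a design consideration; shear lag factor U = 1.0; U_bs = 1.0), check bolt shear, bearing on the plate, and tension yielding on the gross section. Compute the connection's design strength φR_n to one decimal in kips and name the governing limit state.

71.6 kips (bolt shear governs)

Bolt shear: A_b = π(0.75)²/4 = 0.44179 in². φR_n = 0.75 × 54 × 0.44179 × 4 × 1 = 71.6 kips.
Bearing (0.625 in plate, F_u = 65 ksi): end bolts L_c = 1.75 − 0.8125/2 = 1.34375, R_n = min(1.2×1.34375×0.625×65, 2.4×0.75×0.625×65) = 65.508 kips/bolt; interior L_c = 2.1875 − 0.8125 = 1.375, R_n = 67.031 kips/bolt. φR_n = 0.75 × (1×65.508 + 3×67.031) = 200.0 kips.
Tension yield (gross): A_g = 4.9375×0.625 = 3.0859 in². φR_n = 0.90 × 50 × 3.0859 = 138.9 kips.
Governing: min(71.6, 200.0, 138.9) = 71.6 kips → bolt shear.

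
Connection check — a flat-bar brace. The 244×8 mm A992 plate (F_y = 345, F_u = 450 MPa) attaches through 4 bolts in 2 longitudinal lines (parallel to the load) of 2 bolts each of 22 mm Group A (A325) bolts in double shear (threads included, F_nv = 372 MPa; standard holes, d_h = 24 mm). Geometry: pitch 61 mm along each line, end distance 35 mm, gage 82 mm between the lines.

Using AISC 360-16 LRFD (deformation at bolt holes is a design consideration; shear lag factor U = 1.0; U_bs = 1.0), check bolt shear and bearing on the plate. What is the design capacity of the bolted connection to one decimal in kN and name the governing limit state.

388.8 kN (bearing governs)

Bolt shear: A_b = π(22)²/4 = 380.13 mm². φR_n = 0.75 × 372 × 380.13 × 4 × 2 = 848.5 kN.
Bearing (8 mm plate, F_u = 450 MPa): end bolts L_c = 35 − 24/2 = 23, R_n = min(1.2×23×8×450, 2.4×22×8×450) = 99.36 kN/bolt; interior L_c = 61 − 24 = 37, R_n = 159.84 kN/bolt. φR_n = 0.75 × (2×99.36 + 2×159.84) = 388.8 kN.
Governing: min(848.5, 388.8) = 388.8 kN → bearing.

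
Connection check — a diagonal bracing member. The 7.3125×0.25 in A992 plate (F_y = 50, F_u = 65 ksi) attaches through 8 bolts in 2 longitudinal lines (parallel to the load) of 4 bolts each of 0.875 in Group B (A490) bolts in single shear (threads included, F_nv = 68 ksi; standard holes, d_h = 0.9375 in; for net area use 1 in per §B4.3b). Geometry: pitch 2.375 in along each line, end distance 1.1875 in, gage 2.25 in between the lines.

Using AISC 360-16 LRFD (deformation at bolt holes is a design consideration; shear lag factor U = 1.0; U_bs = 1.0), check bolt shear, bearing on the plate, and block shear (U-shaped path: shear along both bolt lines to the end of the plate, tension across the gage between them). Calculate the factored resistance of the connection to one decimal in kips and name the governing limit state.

Bolt shear: A_b = π(0.875)²/4 = 0.60132 in². φR_n = 0.75 × 68 × 0.60132 × 8 × 1 = 245.3 kips.
Bearing (0.25 in plate, F_u = 65 ksi): end bolts L_c = 1.1875 − 0.9375/2 = 0.71875, R_n = min(1.2×0.71875×0.25×65, 2.4×0.875×0.25×65) = 14.016 kips/bolt; interior L_c = 2.375 − 0.9375 = 1.4375, R_n = 28.031 kips/bolt. φR_n = 0.75 × (2×14.016 + 6×28.031) = 147.2 kips.
Block shear: shear path 2×[1.1875+3×2.375] = 2×8.3125 in, A_gv = 4.1563, A_nv = 2×(8.3125 − 3.5×1)×0.25 = 2.4063 in²; tension across gage: (2.25 − 1×1)×0.25 = 0.3125 in². R_n = min(0.6×65×2.4063, 0.6×50×4.1563) + 1.0×65×0.3125 = min(93.846, 124.69) + 20.313 = 114.16 kips. φR_n = 0.75 × 114.16 = 85.6 kips.
Governing: min(245.3, 147.2, 85.6) = 85.6 kips → block shear.

85.6 kips (block shear governs)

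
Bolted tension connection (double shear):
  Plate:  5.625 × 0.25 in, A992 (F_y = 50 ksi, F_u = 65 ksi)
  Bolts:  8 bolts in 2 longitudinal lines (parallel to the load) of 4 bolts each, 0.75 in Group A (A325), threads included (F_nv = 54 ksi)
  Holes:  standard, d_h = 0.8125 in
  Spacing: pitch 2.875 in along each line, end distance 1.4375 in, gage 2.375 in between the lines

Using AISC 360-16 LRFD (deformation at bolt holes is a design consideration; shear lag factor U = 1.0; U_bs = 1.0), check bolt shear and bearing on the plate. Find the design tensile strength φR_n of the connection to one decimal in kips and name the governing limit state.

161.8 kips (bearing governs)

Bolt shear: A_b = π(0.75)²/4 = 0.44179 in². φR_n = 0.75 × 54 × 0.44179 × 8 × 2 = 286.3 kips.
Bearing (0.25 in plate, F_u = 65 ksi): end bolts L_c = 1.4375 − 0.8125/2 = 1.03125, R_n = min(1.2×1.03125×0.25×65, 2.4×0.75×0.25×65) = 20.109 kips/bolt; interior L_c = 2.875 − 0.8125 = 2.0625, R_n = 29.25 kips/bolt. φR_n = 0.75 × (2×20.109 + 6×29.25) = 161.8 kips.
Governing: min(286.3, 161.8) = 161.8 kips → bearing.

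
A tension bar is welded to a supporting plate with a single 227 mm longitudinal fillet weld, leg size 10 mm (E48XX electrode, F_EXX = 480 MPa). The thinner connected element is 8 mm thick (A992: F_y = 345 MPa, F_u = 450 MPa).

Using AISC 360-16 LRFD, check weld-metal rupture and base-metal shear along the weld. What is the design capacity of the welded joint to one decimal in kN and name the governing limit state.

Weld metal: throat = 0.707×10 = 7.07 mm, L = 227 mm. φR_n = 0.75 × 0.6 × 480 × 7.07 × 227 = 346.7 kN.
Base metal shear (8 mm plate): yield φR_n = 1.0×0.6×345×8×227 = 375.9 kN; rupture φR_n = 0.75×0.6×450×8×227 = 367.7 kN; take 367.7 kN (rupture).
Governing: min(346.7, 367.7) = 346.7 kN → weld metal.

346.7 kN (weld metal governs)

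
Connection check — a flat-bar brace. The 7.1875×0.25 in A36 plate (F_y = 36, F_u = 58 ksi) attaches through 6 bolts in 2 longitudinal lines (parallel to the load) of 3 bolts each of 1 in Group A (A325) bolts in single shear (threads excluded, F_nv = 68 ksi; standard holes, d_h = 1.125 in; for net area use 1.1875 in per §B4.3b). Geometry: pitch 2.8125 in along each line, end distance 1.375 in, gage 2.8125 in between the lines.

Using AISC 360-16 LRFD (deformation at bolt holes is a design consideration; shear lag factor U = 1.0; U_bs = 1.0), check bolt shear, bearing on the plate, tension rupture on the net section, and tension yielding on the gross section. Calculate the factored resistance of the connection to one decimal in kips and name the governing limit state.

Bolt shear: A_b = π(1)²/4 = 0.7854 in². φR_n = 0.75 × 68 × 0.7854 × 6 × 1 = 240.3 kips.
Bearing (0.25 in plate, F_u = 58 ksi): end bolts L_c = 1.375 − 1.125/2 = 0.8125, R_n = min(1.2×0.8125×0.25×58, 2.4×1×0.25×58) = 14.138 kips/bolt; interior L_c = 2.8125 − 1.125 = 1.6875, R_n = 29.363 kips/bolt. φR_n = 0.75 × (2×14.138 + 4×29.363) = 109.3 kips.
Tension rupture (net): A_n = (7.1875 − 2×1.1875)×0.25 = 1.2031 in² (U = 1.0, A_e = A_n). φR_n = 0.75 × 58 × 1.2031 = 52.3 kips.
Tension yield (gross): A_g = 7.1875×0.25 = 1.7969 in². φR_n = 0.90 × 36 × 1.7969 = 58.2 kips.
Governing: min(240.3, 109.3, 52.3, 58.2) = 52.3 kips → net-section rupture.

52.3 kips (net-section rupture governs)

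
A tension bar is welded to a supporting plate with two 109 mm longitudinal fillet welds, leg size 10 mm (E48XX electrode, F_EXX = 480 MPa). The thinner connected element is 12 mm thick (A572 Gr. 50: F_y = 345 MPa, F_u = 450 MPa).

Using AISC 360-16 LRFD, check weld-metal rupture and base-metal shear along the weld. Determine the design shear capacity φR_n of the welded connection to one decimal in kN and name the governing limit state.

332.9 kN (weld metal governs)

Weld metal: throat = 0.707×10 = 7.07 mm, L = 2×109 = 218 mm. φR_n = 0.75 × 0.6 × 480 × 7.07 × 218 = 332.9 kN.
Base metal shear (12 mm plate): yield φR_n = 1.0×0.6×345×12×218 = 541.5 kN; rupture φR_n = 0.75×0.6×450×12×218 = 529.7 kN; take 529.7 kN (rupture).
Governing: min(332.9, 529.7) = 332.9 kN → weld metal.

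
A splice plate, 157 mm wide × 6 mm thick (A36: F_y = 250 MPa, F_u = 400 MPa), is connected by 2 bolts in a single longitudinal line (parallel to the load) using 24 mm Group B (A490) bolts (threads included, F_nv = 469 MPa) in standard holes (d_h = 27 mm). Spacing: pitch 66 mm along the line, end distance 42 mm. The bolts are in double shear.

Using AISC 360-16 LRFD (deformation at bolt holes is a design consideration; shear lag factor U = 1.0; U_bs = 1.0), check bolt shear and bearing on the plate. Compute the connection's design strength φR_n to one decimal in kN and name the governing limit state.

145.8 kN (bearing governs)

Bolt shear: A_b = π(24)²/4 = 452.39 mm². φR_n = 0.75 × 469 × 452.39 × 2 × 2 = 636.5 kN.
Bearing (6 mm plate, F_u = 400 MPa): end bolts L_c = 42 − 27/2 = 28.5, R_n = min(1.2×28.5×6×400, 2.4×24×6×400) = 82.08 kN/bolt; interior L_c = 66 − 27 = 39, R_n = 112.32 kN/bolt. φR_n = 0.75 × (1×82.08 + 1×112.32) = 145.8 kN.
Governing: min(636.5, 145.8) = 145.8 kN → bearing.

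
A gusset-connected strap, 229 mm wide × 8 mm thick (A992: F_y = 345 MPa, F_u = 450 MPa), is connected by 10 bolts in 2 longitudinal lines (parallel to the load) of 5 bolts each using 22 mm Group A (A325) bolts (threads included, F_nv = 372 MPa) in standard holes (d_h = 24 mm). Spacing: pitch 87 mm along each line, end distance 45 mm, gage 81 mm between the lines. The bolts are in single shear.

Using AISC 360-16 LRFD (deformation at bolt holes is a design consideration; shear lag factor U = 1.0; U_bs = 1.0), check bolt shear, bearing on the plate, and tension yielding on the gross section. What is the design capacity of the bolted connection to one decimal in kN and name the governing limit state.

Bolt shear: A_b = π(22)²/4 = 380.13 mm². φR_n = 0.75 × 372 × 380.13 × 10 × 1 = 1060.6 kN.
Bearing (8 mm plate, F_u = 450 MPa): end bolts L_c = 45 − 24/2 = 33, R_n = min(1.2×33×8×450, 2.4×22×8×450) = 142.56 kN/bolt; interior L_c = 87 − 24 = 63, R_n = 190.08 kN/bolt. φR_n = 0.75 × (2×142.56 + 8×190.08) = 1354.3 kN.
Tension yield (gross): A_g = 229×8 = 1832 mm². φR_n = 0.90 × 345 × 1832 = 568.8 kN.
Governing: min(1060.6, 1354.3, 568.8) = 568.8 kN → gross-section yield.

568.8 kN (gross-section yield governs)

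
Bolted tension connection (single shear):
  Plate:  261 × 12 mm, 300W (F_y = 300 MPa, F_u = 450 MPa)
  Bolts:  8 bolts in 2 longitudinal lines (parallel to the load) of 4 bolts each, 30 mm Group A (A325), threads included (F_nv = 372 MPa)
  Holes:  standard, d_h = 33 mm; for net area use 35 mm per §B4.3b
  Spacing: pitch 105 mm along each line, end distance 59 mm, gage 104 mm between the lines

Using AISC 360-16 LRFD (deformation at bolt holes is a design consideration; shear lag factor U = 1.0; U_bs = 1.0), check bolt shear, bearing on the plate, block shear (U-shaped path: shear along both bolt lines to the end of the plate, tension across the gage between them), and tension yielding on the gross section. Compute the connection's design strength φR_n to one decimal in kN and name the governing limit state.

845.6 kN (gross-section yield governs)

Bolt shear: A_b = π(30)²/4 = 706.86 mm². φR_n = 0.75 × 372 × 706.86 × 8 × 1 = 1577.7 kN.
Bearing (12 mm plate, F_u = 450 MPa): end bolts L_c = 59 − 33/2 = 42.5, R_n = min(1.2×42.5×12×450, 2.4×30×12×450) = 275.4 kN/bolt; interior L_c = 105 − 33 = 72, R_n = 388.8 kN/bolt. φR_n = 0.75 × (2×275.4 + 6×388.8) = 2162.7 kN.
Block shear: shear path 2×[59+3×105] = 2×374 mm, A_gv = 8976, A_nv = 2×(374 − 3.5×35)×12 = 6036 mm²; tension across gage: (104 − 1×35)×12 = 828 mm². R_n = min(0.6×450×6036, 0.6×300×8976) + 1.0×450×828 = min(1629.7, 1615.7) + 372.6 = 1988.3 kN. φR_n = 0.75 × 1988.3 = 1491.2 kN.
Tension yield (gross): A_g = 261×12 = 3132 mm². φR_n = 0.90 × 300 × 3132 = 845.6 kN.
Governing: min(1577.7, 2162.7, 1491.2, 845.6) = 845.6 kN → gross-section yield.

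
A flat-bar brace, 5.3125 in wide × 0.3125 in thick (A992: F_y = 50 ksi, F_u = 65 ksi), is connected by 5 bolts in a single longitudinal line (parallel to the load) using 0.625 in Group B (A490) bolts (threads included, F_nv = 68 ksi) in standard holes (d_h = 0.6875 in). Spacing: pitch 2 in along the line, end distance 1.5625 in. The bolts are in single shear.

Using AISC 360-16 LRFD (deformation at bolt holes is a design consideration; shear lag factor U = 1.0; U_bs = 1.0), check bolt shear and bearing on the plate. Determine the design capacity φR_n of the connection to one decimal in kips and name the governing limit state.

Bolt shear: A_b = π(0.625)²/4 = 0.3068 in². φR_n = 0.75 × 68 × 0.3068 × 5 × 1 = 78.2 kips.
Bearing (0.3125 in plate, F_u = 65 ksi): end bolts L_c = 1.5625 − 0.6875/2 = 1.21875, R_n = min(1.2×1.21875×0.3125×65, 2.4×0.625×0.3125×65) = 29.707 kips/bolt; interior L_c = 2 − 0.6875 = 1.3125, R_n = 30.469 kips/bolt. φR_n = 0.75 × (1×29.707 + 4×30.469) = 113.7 kips.
Governing: min(78.2, 113.7) = 78.2 kips → bolt shear.

78.2 kips (bolt shear governs)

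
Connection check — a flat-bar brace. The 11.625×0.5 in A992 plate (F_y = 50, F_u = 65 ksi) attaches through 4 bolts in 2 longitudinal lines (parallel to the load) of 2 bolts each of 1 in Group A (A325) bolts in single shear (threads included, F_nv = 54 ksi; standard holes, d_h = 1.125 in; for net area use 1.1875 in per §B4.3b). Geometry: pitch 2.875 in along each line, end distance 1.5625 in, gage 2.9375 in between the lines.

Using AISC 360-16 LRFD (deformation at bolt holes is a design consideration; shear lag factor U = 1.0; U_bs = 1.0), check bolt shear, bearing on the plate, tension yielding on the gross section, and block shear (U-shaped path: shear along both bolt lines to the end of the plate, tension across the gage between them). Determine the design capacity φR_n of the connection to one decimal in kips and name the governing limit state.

120.4 kips (block shear governs)

Bolt shear: A_b = π(1)²/4 = 0.7854 in². φR_n = 0.75 × 54 × 0.7854 × 4 × 1 = 127.2 kips.
Bearing (0.5 in plate, F_u = 65 ksi): end bolts L_c = 1.5625 − 1.125/2 = 1, R_n = min(1.2×1×0.5×65, 2.4×1×0.5×65) = 39 kips/bolt; interior L_c = 2.875 − 1.125 = 1.75, R_n = 68.25 kips/bolt. φR_n = 0.75 × (2×39 + 2×68.25) = 160.9 kips.
Tension yield (gross): A_g = 11.625×0.5 = 5.8125 in². φR_n = 0.90 × 50 × 5.8125 = 261.6 kips.
Block shear: shear path 2×[1.5625+1×2.875] = 2×4.4375 in, A_gv = 4.4375, A_nv = 2×(4.4375 − 1.5×1.1875)×0.5 = 2.6563 in²; tension across gage: (2.9375 − 1×1.1875)×0.5 = 0.875 in². R_n = min(0.6×65×2.6563, 0.6×50×4.4375) + 1.0×65×0.875 = min(103.6, 133.13) + 56.875 = 160.48 kips. φR_n = 0.75 × 160.48 = 120.4 kips.
Governing: min(127.2, 160.9, 261.6, 120.4) = 120.4 kips → block shear.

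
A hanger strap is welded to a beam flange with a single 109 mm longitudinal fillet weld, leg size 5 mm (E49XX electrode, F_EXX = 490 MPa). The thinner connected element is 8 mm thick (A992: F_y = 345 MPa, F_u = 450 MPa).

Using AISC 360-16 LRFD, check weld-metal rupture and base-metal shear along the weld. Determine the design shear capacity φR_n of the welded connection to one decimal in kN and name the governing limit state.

85.0 kN (weld metal governs)

Weld metal: throat = 0.707×5 = 3.535 mm, L = 109 mm. φR_n = 0.75 × 0.6 × 490 × 3.535 × 109 = 85.0 kN.
Base metal shear (8 mm plate): yield φR_n = 1.0×0.6×345×8×109 = 180.5 kN; rupture φR_n = 0.75×0.6×450×8×109 = 176.6 kN; take 176.6 kN (rupture).
Governing: min(85.0, 176.6) = 85.0 kN → weld metal.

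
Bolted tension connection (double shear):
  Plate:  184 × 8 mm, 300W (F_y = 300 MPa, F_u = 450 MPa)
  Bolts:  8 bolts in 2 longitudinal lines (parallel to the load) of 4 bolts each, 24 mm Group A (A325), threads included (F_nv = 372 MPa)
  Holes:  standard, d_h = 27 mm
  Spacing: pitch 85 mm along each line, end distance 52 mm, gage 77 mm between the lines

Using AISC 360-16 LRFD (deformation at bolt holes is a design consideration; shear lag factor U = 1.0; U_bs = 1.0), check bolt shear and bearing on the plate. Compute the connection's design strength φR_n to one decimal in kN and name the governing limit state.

1182.6 kN (bearing governs)

Bolt shear: A_b = π(24)²/4 = 452.39 mm². φR_n = 0.75 × 372 × 452.39 × 8 × 2 = 2019.5 kN.
Bearing (8 mm plate, F_u = 450 MPa): end bolts L_c = 52 − 27/2 = 38.5, R_n = min(1.2×38.5×8×450, 2.4×24×8×450) = 166.32 kN/bolt; interior L_c = 85 − 27 = 58, R_n = 207.36 kN/bolt. φR_n = 0.75 × (2×166.32 + 6×207.36) = 1182.6 kN.
Governing: min(2019.5, 1182.6) = 1182.6 kN → bearing.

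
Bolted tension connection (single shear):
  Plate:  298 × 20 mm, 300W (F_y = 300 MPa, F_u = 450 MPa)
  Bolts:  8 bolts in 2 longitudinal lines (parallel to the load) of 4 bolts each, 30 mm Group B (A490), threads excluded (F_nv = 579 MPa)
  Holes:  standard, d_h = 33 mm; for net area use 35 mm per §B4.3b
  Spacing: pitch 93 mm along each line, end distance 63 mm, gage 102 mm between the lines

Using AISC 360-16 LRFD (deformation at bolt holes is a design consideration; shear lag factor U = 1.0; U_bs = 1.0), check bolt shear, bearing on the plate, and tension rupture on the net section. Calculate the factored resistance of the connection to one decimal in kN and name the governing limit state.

1539.0 kN (net-section rupture governs)

Bolt shear: A_b = π(30)²/4 = 706.86 mm². φR_n = 0.75 × 579 × 706.86 × 8 × 1 = 2455.6 kN.
Bearing (20 mm plate, F_u = 450 MPa): end bolts L_c = 63 − 33/2 = 46.5, R_n = min(1.2×46.5×20×450, 2.4×30×20×450) = 502.2 kN/bolt; interior L_c = 93 − 33 = 60, R_n = 648 kN/bolt. φR_n = 0.75 × (2×502.2 + 6×648) = 3669.3 kN.
Tension rupture (net): A_n = (298 − 2×35)×20 = 4560 mm² (U = 1.0, A_e = A_n). φR_n = 0.75 × 450 × 4560 = 1539.0 kN.
Governing: min(2455.6, 3669.3, 1539.0) = 1539.0 kN → net-section rupture.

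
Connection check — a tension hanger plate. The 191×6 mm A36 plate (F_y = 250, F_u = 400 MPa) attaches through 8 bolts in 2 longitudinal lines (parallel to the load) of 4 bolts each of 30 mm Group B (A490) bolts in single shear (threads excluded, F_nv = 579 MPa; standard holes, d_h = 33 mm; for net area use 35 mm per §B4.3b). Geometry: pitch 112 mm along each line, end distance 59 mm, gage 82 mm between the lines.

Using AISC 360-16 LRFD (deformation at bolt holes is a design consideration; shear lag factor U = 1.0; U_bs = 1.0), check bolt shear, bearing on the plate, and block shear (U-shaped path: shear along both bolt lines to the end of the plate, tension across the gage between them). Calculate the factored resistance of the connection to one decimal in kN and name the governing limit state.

Bolt shear: A_b = π(30)²/4 = 706.86 mm². φR_n = 0.75 × 579 × 706.86 × 8 × 1 = 2455.6 kN.
Bearing (6 mm plate, F_u = 400 MPa): end bolts L_c = 59 − 33/2 = 42.5, R_n = min(1.2×42.5×6×400, 2.4×30×6×400) = 122.4 kN/bolt; interior L_c = 112 − 33 = 79, R_n = 172.8 kN/bolt. φR_n = 0.75 × (2×122.4 + 6×172.8) = 961.2 kN.
Block shear: shear path 2×[59+3×112] = 2×395 mm, A_gv = 4740, A_nv = 2×(395 − 3.5×35)×6 = 3270 mm²; tension across gage: (82 − 1×35)×6 = 282 mm². R_n = min(0.6×400×3270, 0.6×250×4740) + 1.0×400×282 = min(784.8, 711) + 112.8 = 823.8 kN. φR_n = 0.75 × 823.8 = 617.9 kN.
Governing: min(2455.6, 961.2, 617.9) = 617.9 kN → block shear.

617.9 kN (block shear governs)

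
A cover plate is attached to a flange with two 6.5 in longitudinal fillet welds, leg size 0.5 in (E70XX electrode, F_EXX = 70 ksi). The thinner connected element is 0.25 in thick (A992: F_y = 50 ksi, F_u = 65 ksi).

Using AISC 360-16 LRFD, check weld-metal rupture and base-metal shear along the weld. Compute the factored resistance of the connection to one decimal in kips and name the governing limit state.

Weld metal: throat = 0.707×0.5 = 0.3535 in, L = 2×6.5 = 13 in. φR_n = 0.75 × 0.6 × 70 × 0.3535 × 13 = 144.8 kips.
Base metal shear (0.25 in plate): yield φR_n = 1.0×0.6×50×0.25×13 = 97.5 kips; rupture φR_n = 0.75×0.6×65×0.25×13 = 95.1 kips; take 95.1 kips (rupture).
Governing: min(144.8, 95.1) = 95.1 kips → base-metal shear.

95.1 kips (base-metal shear governs)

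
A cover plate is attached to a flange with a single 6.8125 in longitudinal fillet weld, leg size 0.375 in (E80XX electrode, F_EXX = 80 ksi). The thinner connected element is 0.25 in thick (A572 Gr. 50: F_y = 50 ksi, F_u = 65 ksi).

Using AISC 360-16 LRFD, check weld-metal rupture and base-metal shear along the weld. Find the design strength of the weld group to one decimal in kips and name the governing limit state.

Weld metal: throat = 0.707×0.375 = 0.26513 in, L = 6.8125 in. φR_n = 0.75 × 0.6 × 80 × 0.26513 × 6.8125 = 65.0 kips.
Base metal shear (0.25 in plate): yield φR_n = 1.0×0.6×50×0.25×6.8125 = 51.1 kips; rupture φR_n = 0.75×0.6×65×0.25×6.8125 = 49.8 kips; take 49.8 kips (rupture).
Governing: min(65.0, 49.8) = 49.8 kips → base-metal shear.

49.8 kips (base-metal shear governs)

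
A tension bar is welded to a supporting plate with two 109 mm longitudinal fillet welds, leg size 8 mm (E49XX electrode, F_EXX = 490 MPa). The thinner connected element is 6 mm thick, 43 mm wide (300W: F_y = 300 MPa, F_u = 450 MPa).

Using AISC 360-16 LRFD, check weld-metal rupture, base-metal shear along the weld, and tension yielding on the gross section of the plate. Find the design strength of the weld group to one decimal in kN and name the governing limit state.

Weld metal: throat = 0.707×8 = 5.656 mm, L = 2×109 = 218 mm. φR_n = 0.75 × 0.6 × 490 × 5.656 × 218 = 271.9 kN.
Base metal shear (6 mm plate): yield φR_n = 1.0×0.6×300×6×218 = 235.4 kN; rupture φR_n = 0.75×0.6×450×6×218 = 264.9 kN; take 235.4 kN (yield).
Tension yield (gross): A_g = 43×6 = 258 mm². φR_n = 0.90 × 300 × 258 = 69.7 kN.
Governing: min(271.9, 235.4, 69.7) = 69.7 kN → gross-section yield.

69.7 kN (gross-section yield governs)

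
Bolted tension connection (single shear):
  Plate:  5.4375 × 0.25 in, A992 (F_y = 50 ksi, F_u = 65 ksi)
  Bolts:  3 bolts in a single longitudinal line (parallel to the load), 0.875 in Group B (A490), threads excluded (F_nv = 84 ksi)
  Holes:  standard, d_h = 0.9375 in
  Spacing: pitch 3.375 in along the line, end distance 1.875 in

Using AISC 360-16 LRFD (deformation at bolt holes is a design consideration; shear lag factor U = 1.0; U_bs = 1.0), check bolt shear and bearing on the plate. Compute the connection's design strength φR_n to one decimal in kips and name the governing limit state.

Bolt shear: A_b = π(0.875)²/4 = 0.60132 in². φR_n = 0.75 × 84 × 0.60132 × 3 × 1 = 113.6 kips.
Bearing (0.25 in plate, F_u = 65 ksi): end bolts L_c = 1.875 − 0.9375/2 = 1.40625, R_n = min(1.2×1.40625×0.25×65, 2.4×0.875×0.25×65) = 27.422 kips/bolt; interior L_c = 3.375 − 0.9375 = 2.4375, R_n = 34.125 kips/bolt. φR_n = 0.75 × (1×27.422 + 2×34.125) = 71.8 kips.
Governing: min(113.6, 71.8) = 71.8 kips → bearing.

71.8 kips (bearing governs)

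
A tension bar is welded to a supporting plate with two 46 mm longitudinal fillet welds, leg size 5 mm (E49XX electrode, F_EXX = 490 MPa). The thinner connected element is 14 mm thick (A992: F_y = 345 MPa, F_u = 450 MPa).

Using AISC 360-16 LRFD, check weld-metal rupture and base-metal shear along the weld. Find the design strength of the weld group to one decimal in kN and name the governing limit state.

Weld metal: throat = 0.707×5 = 3.535 mm, L = 2×46 = 92 mm. φR_n = 0.75 × 0.6 × 490 × 3.535 × 92 = 71.7 kN.
Base metal shear (14 mm plate): yield φR_n = 1.0×0.6×345×14×92 = 266.6 kN; rupture φR_n = 0.75×0.6×450×14×92 = 260.8 kN; take 260.8 kN (rupture).
Governing: min(71.7, 260.8) = 71.7 kN → weld metal.

71.7 kN (weld metal governs)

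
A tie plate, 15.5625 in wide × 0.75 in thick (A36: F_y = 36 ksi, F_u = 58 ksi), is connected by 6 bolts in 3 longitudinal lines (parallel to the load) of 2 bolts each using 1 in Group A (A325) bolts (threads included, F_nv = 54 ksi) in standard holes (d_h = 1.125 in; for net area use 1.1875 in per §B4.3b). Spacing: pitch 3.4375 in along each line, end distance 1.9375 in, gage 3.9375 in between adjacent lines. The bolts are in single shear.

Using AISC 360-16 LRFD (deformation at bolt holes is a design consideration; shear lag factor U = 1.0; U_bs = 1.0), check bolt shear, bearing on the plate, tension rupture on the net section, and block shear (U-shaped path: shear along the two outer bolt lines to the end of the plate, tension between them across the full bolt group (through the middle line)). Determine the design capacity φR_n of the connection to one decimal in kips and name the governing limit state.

Bolt shear: A_b = π(1)²/4 = 0.7854 in². φR_n = 0.75 × 54 × 0.7854 × 6 × 1 = 190.9 kips.
Bearing (0.75 in plate, F_u = 58 ksi): end bolts L_c = 1.9375 − 1.125/2 = 1.375, R_n = min(1.2×1.375×0.75×58, 2.4×1×0.75×58) = 71.775 kips/bolt; interior L_c = 3.4375 − 1.125 = 2.3125, R_n = 104.4 kips/bolt. φR_n = 0.75 × (3×71.775 + 3×104.4) = 396.4 kips.
Tension rupture (net): A_n = (15.5625 − 3×1.1875)×0.75 = 9 in² (U = 1.0, A_e = A_n). φR_n = 0.75 × 58 × 9 = 391.5 kips.
Block shear: shear path 2×[1.9375+1×3.4375] = 2×5.375 in, A_gv = 8.0625, A_nv = 2×(5.375 − 1.5×1.1875)×0.75 = 5.3906 in²; tension across gage: (7.875 − 2×1.1875)×0.75 = 4.125 in². R_n = min(0.6×58×5.3906, 0.6×36×8.0625) + 1.0×58×4.125 = min(187.59, 174.15) + 239.25 = 413.4 kips. φR_n = 0.75 × 413.4 = 310.1 kips.
Governing: min(190.9, 396.4, 391.5, 310.1) = 190.9 kips → bolt shear.

190.9 kips (bolt shear governs)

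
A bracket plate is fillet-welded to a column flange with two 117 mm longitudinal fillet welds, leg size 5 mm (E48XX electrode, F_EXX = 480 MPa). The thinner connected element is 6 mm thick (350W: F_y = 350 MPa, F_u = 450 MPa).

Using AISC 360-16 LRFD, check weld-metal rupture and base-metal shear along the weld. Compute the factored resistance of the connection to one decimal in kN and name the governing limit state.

Weld metal: throat = 0.707×5 = 3.535 mm, L = 2×117 = 234 mm. φR_n = 0.75 × 0.6 × 480 × 3.535 × 234 = 178.7 kN.
Base metal shear (6 mm plate): yield φR_n = 1.0×0.6×350×6×234 = 294.8 kN; rupture φR_n = 0.75×0.6×450×6×234 = 284.3 kN; take 284.3 kN (rupture).
Governing: min(178.7, 284.3) = 178.7 kN → weld metal.

178.7 kN (weld metal governs)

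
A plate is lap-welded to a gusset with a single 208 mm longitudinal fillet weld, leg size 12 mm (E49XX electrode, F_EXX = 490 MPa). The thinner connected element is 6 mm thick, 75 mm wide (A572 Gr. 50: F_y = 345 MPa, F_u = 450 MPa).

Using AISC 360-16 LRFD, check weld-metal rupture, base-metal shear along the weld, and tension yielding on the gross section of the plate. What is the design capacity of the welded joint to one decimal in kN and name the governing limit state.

139.7 kN (gross-section yield governs)

Weld metal: throat = 0.707×12 = 8.484 mm, L = 208 mm. φR_n = 0.75 × 0.6 × 490 × 8.484 × 208 = 389.1 kN.
Base metal shear (6 mm plate): yield φR_n = 1.0×0.6×345×6×208 = 258.3 kN; rupture φR_n = 0.75×0.6×450×6×208 = 252.7 kN; take 252.7 kN (rupture).
Tension yield (gross): A_g = 75×6 = 450 mm². φR_n = 0.90 × 345 × 450 = 139.7 kN.
Governing: min(389.1, 252.7, 139.7) = 139.7 kN → gross-section yield.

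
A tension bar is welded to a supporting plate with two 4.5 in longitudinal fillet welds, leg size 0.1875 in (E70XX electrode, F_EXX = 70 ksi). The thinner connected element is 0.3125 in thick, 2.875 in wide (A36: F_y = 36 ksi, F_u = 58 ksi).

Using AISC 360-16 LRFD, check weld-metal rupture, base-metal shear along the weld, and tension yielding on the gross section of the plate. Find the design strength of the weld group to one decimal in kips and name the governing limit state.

Weld metal: throat = 0.707×0.1875 = 0.13256 in, L = 2×4.5 = 9 in. φR_n = 0.75 × 0.6 × 70 × 0.13256 × 9 = 37.6 kips.
Base metal shear (0.3125 in plate): yield φR_n = 1.0×0.6×36×0.3125×9 = 60.8 kips; rupture φR_n = 0.75×0.6×58×0.3125×9 = 73.4 kips; take 60.8 kips (yield).
Tension yield (gross): A_g = 2.875×0.3125 = 0.89844 in². φR_n = 0.90 × 36 × 0.89844 = 29.1 kips.
Governing: min(37.6, 60.8, 29.1) = 29.1 kips → gross-section yield.

29.1 kips (gross-section yield governs)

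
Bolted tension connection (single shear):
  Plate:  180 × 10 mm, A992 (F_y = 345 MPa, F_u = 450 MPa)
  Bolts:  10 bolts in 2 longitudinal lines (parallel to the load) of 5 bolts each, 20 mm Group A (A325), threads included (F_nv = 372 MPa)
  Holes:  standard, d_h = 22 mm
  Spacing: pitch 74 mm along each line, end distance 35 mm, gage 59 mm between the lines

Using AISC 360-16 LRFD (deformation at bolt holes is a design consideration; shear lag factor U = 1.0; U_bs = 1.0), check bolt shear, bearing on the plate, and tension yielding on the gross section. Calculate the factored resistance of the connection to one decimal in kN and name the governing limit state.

Bolt shear: A_b = π(20)²/4 = 314.16 mm². φR_n = 0.75 × 372 × 314.16 × 10 × 1 = 876.5 kN.
Bearing (10 mm plate, F_u = 450 MPa): end bolts L_c = 35 − 22/2 = 24, R_n = min(1.2×24×10×450, 2.4×20×10×450) = 129.6 kN/bolt; interior L_c = 74 − 22 = 52, R_n = 216 kN/bolt. φR_n = 0.75 × (2×129.6 + 8×216) = 1490.4 kN.
Tension yield (gross): A_g = 180×10 = 1800 mm². φR_n = 0.90 × 345 × 1800 = 558.9 kN.
Governing: min(876.5, 1490.4, 558.9) = 558.9 kN → gross-section yield.

558.9 kN (gross-section yield governs)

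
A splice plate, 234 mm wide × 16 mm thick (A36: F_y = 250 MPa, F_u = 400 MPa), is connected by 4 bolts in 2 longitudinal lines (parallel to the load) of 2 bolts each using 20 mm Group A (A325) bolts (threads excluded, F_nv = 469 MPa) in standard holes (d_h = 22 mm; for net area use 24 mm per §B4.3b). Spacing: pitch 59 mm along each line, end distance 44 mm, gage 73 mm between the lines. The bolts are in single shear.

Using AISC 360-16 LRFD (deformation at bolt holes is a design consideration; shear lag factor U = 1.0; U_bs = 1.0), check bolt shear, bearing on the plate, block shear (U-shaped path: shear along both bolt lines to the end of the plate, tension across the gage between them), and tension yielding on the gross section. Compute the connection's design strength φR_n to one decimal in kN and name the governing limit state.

442.0 kN (bolt shear governs)

Bolt shear: A_b = π(20)²/4 = 314.16 mm². φR_n = 0.75 × 469 × 314.16 × 4 × 1 = 442.0 kN.
Bearing (16 mm plate, F_u = 400 MPa): end bolts L_c = 44 − 22/2 = 33, R_n = min(1.2×33×16×400, 2.4×20×16×400) = 253.44 kN/bolt; interior L_c = 59 − 22 = 37, R_n = 284.16 kN/bolt. φR_n = 0.75 × (2×253.44 + 2×284.16) = 806.4 kN.
Block shear: shear path 2×[44+1×59] = 2×103 mm, A_gv = 3296, A_nv = 2×(103 − 1.5×24)×16 = 2144 mm²; tension across gage: (73 − 1×24)×16 = 784 mm². R_n = min(0.6×400×2144, 0.6×250×3296) + 1.0×400×784 = min(514.56, 494.4) + 313.6 = 808 kN. φR_n = 0.75 × 808 = 606.0 kN.
Tension yield (gross): A_g = 234×16 = 3744 mm². φR_n = 0.90 × 250 × 3744 = 842.4 kN.
Governing: min(442.0, 806.4, 606.0, 842.4) = 442.0 kN → bolt shear.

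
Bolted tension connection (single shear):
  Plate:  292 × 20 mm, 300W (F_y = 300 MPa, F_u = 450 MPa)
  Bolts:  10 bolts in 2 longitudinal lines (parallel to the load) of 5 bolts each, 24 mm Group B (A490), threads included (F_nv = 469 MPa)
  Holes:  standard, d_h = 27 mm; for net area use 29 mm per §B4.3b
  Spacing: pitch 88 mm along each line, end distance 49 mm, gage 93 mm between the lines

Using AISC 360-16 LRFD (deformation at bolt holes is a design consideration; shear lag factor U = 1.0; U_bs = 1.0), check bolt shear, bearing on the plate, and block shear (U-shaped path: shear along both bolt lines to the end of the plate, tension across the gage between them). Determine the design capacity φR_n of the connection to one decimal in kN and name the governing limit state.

1591.3 kN (bolt shear governs)

Bolt shear: A_b = π(24)²/4 = 452.39 mm². φR_n = 0.75 × 469 × 452.39 × 10 × 1 = 1591.3 kN.
Bearing (20 mm plate, F_u = 450 MPa): end bolts L_c = 49 − 27/2 = 35.5, R_n = min(1.2×35.5×20×450, 2.4×24×20×450) = 383.4 kN/bolt; interior L_c = 88 − 27 = 61, R_n = 518.4 kN/bolt. φR_n = 0.75 × (2×383.4 + 8×518.4) = 3685.5 kN.
Block shear: shear path 2×[49+4×88] = 2×401 mm, A_gv = 16040, A_nv = 2×(401 − 4.5×29)×20 = 10820 mm²; tension across gage: (93 − 1×29)×20 = 1280 mm². R_n = min(0.6×450×10820, 0.6×300×16040) + 1.0×450×1280 = min(2921.4, 2887.2) + 576 = 3463.2 kN. φR_n = 0.75 × 3463.2 = 2597.4 kN.
Governing: min(1591.3, 3685.5, 2597.4) = 1591.3 kN → bolt shear.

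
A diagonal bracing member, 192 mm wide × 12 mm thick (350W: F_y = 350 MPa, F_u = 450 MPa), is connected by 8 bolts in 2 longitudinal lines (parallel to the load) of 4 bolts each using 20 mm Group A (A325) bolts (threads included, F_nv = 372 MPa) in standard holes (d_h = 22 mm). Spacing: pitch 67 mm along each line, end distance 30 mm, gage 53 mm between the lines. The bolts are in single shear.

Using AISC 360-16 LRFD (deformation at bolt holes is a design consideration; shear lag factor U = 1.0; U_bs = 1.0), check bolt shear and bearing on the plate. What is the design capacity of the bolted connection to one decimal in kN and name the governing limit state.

701.2 kN (bolt shear governs)

Bolt shear: A_b = π(20)²/4 = 314.16 mm². φR_n = 0.75 × 372 × 314.16 × 8 × 1 = 701.2 kN.
Bearing (12 mm plate, F_u = 450 MPa): end bolts L_c = 30 − 22/2 = 19, R_n = min(1.2×19×12×450, 2.4×20×12×450) = 123.12 kN/bolt; interior L_c = 67 − 22 = 45, R_n = 259.2 kN/bolt. φR_n = 0.75 × (2×123.12 + 6×259.2) = 1351.1 kN.
Governing: min(701.2, 1351.1) = 701.2 kN → bolt shear.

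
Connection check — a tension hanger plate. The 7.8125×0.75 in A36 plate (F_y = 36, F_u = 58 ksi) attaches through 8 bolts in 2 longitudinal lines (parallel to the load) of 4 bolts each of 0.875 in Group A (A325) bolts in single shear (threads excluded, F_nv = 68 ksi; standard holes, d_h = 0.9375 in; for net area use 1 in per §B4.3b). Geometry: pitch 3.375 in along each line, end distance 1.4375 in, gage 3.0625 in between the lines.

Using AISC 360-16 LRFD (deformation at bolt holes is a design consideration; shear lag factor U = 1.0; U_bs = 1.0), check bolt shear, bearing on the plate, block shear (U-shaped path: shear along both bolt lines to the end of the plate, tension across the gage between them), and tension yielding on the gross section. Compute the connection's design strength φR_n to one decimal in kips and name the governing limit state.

189.8 kips (gross-section yield governs)

Bolt shear: A_b = π(0.875)²/4 = 0.60132 in². φR_n = 0.75 × 68 × 0.60132 × 8 × 1 = 245.3 kips.
Bearing (0.75 in plate, F_u = 58 ksi): end bolts L_c = 1.4375 − 0.9375/2 = 0.96875, R_n = min(1.2×0.96875×0.75×58, 2.4×0.875×0.75×58) = 50.569 kips/bolt; interior L_c = 3.375 − 0.9375 = 2.4375, R_n = 91.35 kips/bolt. φR_n = 0.75 × (2×50.569 + 6×91.35) = 486.9 kips.
Block shear: shear path 2×[1.4375+3×3.375] = 2×11.5625 in, A_gv = 17.344, A_nv = 2×(11.5625 − 3.5×1)×0.75 = 12.094 in²; tension across gage: (3.0625 − 1×1)×0.75 = 1.5469 in². R_n = min(0.6×58×12.094, 0.6×36×17.344) + 1.0×58×1.5469 = min(420.87, 374.63) + 89.72 = 464.35 kips. φR_n = 0.75 × 464.35 = 348.3 kips.
Tension yield (gross): A_g = 7.8125×0.75 = 5.8594 in². φR_n = 0.90 × 36 × 5.8594 = 189.8 kips.
Governing: min(245.3, 486.9, 348.3, 189.8) = 189.8 kips → gross-section yield.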